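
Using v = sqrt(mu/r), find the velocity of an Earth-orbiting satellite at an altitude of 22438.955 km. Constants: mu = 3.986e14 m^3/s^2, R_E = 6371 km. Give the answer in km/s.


r = R_E + alt = 6371.0 + 22438.955 = 28809.9550 km = 2.8809955e+07 m
v = sqrt(mu/r) = sqrt(3.986e14 / 2.8809955e+07) = 3719.6096 m/s = 3.7196 km/s

3.7196 km/s


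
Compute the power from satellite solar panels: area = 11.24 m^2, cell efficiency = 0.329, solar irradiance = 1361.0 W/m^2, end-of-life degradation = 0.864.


P = area * eta * S * degradation
P = 11.24 * 0.329 * 1361.0 * 0.864
P = 4348.4460 W

4348.4460 W


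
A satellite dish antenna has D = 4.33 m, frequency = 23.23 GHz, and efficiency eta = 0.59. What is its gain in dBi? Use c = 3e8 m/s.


lambda = c/f = 3e8 / 2.323e+10 = 0.01291433 m
G = eta*(pi*D/lambda)^2 = 0.59*(pi*4.33/0.01291433)^2
G = 654611.2427 (linear)
G = 10*log10(654611.2427) = 58.1598 dBi

58.1598 dBi


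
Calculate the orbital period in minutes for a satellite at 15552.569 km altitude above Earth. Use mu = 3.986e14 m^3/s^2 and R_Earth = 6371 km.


r = 21923.5690 km = 2.1923569e+07 m
T = 2*pi*sqrt(r^3/mu) = 2*pi*sqrt(1.0537407e+22 / 3.986e14)
T = 32305.6218 s = 538.4270 min

538.4270 minutes


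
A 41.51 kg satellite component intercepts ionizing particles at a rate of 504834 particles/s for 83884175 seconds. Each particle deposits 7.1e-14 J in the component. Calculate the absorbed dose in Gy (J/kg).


Total energy deposited = rate * time * E_per
  = 504834 * 83884175 * 7.1e-14 = 3.0067 J
Dose = E_total / mass = 3.0067 / 41.51
Dose = 0.07243263 Gy

0.0724 Gy


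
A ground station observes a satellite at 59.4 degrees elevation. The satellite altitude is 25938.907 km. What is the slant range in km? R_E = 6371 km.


h = 25938.907 km, el = 59.4 deg
d = -R_E*sin(el) + sqrt((R_E*sin(el))^2 + 2*R_E*h + h^2)
d = -6371.0000*sin(1.0367) + sqrt((6371.0000*0.860742)^2 + 2*6371.0000*25938.907 + 25938.907^2)
d = 26662.9445 km

26662.9445 km


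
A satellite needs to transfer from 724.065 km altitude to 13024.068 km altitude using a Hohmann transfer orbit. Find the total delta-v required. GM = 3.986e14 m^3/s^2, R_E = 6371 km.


r1 = 7095.0650 km = 7.095065e+06 m
r2 = 19395.0680 km = 1.9395068e+07 m
dv1 = sqrt(mu/r1)*(sqrt(2*r2/(r1+r2)) - 1) = 1574.7118 m/s
dv2 = sqrt(mu/r2)*(1 - sqrt(2*r1/(r1+r2))) = 1215.4064 m/s
total dv = |dv1| + |dv2| = 1574.7118 + 1215.4064 = 2790.1182 m/s = 2.7901 km/s

2.7901 km/s


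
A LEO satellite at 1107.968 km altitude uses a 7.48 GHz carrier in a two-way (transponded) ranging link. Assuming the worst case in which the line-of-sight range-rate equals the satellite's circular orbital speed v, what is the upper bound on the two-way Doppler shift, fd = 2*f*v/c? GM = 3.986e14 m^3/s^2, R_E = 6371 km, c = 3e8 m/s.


r = 7.478968e+06 m
v = sqrt(mu/r) = 7300.4194 m/s (worst-case radial velocity)
f = 7.48 GHz = 7.48e+09 Hz
fd = 2*f*v/c = 2*7.48e+09*7300.4194/3.0e+08
fd = 364047.5800 Hz

364047.5800 Hz


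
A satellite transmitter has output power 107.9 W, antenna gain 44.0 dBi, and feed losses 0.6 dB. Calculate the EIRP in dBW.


Pt = 107.9 W = 20.3302 dBW
EIRP = Pt_dBW + Gt - losses = 20.3302 + 44.0 - 0.6 = 63.7302 dBW

63.7302 dBW


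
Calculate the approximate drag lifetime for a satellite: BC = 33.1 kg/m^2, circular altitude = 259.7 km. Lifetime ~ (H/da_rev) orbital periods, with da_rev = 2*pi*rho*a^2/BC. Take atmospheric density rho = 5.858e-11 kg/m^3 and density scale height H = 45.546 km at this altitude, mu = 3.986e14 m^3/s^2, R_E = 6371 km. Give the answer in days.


a = R_E + alt = 6630.7000 km = 6.6307e+06 m
da_rev = 2*pi*rho*a^2/BC = 2*pi*5.858e-11*(6.6307e+06)^2/33.1 = 488.899958 m per revolution
N = H/da_rev = 45546.0000 m / 488.899958 m = 93.1602 revolutions
P = 2*pi*sqrt(a^3/mu) = 5373.4138 s
lifetime = N*P = 93.1602 * 5373.4138 = 500588.1117 s = 5.7938 days

5.7938 days


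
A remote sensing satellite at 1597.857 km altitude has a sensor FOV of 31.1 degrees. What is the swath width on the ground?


FOV = 31.1 deg = 0.5427974 rad
swath = 2 * alt * tan(FOV/2) = 2 * 1597.857 * tan(0.2713987)
swath = 2 * 1597.857 * 0.2782646
swath = 889.2539 km

889.2539 km


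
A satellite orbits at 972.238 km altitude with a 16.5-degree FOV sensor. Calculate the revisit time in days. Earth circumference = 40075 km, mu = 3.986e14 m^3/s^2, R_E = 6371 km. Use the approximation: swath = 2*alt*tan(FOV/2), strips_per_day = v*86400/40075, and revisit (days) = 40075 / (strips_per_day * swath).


swath = 2*972.238*tan(0.1439897) = 281.9356 km
v = sqrt(mu/r) = 7367.5797 m/s = 7.3676 km/s
strips/day = v*86400/40075 = 7.3676*86400/40075 = 15.8842
coverage/day = strips * swath = 15.8842 * 281.9356 = 4478.3185 km
revisit = 40075 / 4478.3185 = 8.9487 days

8.9487 days


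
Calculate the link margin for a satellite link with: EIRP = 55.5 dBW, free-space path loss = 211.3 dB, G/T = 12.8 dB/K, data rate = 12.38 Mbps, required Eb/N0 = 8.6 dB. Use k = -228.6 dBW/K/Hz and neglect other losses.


C/N0 = EIRP - FSPL + G/T - k = 55.5 - 211.3 + 12.8 - (-228.6)
C/N0 = 85.6000 dB-Hz
R_b = 12.38 Mbps = 1.238e+07 bps -> 10*log10(R_b) = 70.9272 dB-Hz
Eb/N0 = C/N0 - 10*log10(R_b) = 85.6000 - 70.9272 = 14.6728 dB
Margin = Eb/N0 - Eb/N0_req = 14.6728 - 8.6 = 6.0728 dB (link closes)

6.0728 dB


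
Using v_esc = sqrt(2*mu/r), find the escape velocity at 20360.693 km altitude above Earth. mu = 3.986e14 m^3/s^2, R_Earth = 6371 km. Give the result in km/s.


r = 6371.0 + 20360.693 = 26731.6930 km = 2.6731693e+07 m
v_esc = sqrt(2*mu/r) = sqrt(2*3.986e14 / 2.6731693e+07)
v_esc = 5460.9778 m/s = 5.4610 km/s

5.4610 km/s


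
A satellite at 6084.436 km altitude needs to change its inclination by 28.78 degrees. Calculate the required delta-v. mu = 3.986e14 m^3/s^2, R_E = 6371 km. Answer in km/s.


r = 12455.4360 km = 1.2455436e+07 m
V = sqrt(mu/r) = 5657.0391 m/s
di = 28.78 deg = 0.5023058 rad
dV = 2*V*sin(di/2) = 2*5657.0391*sin(0.2511529)
dV = 2811.7841 m/s = 2.8118 km/s

2.8118 km/s


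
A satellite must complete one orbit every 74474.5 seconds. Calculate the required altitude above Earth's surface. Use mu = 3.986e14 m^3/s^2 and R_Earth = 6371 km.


T = 74474.5 s
r = (mu*T^2/(4*pi^2))^(1/3) = (3.986e14 * 74474.5^2 / (4*pi^2))^(1/3)
r = 3.8258762e+07 m = 38258.7623 km
alt = r - R_E = 38258.7623 - 6371 = 31887.7623 km

31887.7623 km


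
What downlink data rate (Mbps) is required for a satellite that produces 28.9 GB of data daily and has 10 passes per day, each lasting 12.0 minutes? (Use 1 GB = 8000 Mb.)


total contact time = 10 * 12.0 * 60 = 7200.0000 s
data = 28.9 GB = 231200.0000 Mb
rate = 231200.0000 / 7200.0000 = 32.1111 Mbps

32.1111 Mbps


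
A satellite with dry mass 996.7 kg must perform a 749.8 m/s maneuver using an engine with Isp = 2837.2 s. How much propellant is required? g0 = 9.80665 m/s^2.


ve = Isp * g0 = 2837.2 * 9.80665 = 27823.427380 m/s
mass ratio = exp(dv/ve) = exp(749.8/27823.427380) = 1.02731491
m_prop = m_dry * (mr - 1) = 996.7 * (1.02731491 - 1)
m_prop = 27.2248 kg

27.2248 kg


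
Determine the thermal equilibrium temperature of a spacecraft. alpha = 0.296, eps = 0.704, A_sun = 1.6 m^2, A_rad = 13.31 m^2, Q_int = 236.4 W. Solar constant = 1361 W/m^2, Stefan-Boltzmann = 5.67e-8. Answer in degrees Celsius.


Numerator = alpha*S*A_sun + Q_int = 0.296*1361*1.6 + 236.4 = 880.9696 W
Denominator = eps*sigma*A_rad = 0.704*5.67e-8*13.31 = 5.3129261e-07 W/K^4
T^4 = 1.6581627e+09 K^4
T = 201.7933 K = -71.3567 C

-71.3567 degrees Celsius


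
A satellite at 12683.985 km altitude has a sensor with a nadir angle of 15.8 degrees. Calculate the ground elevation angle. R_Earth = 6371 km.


r = R_E + alt = 19054.9850 km
Law of sines in the satellite / Earth-center / ground-point triangle:
  sin(nadir)/R_E = sin(90 + el)/r  =>  cos(el) = (r/R_E)*sin(nadir)
cos(el) = (19054.9850 / 6371.0000) * sin(15.8 deg) = 0.8143613
el = arccos(0.8143613) = 35.4757 deg
(Earth-central angle = 90 - nadir - el = 38.7243 deg)

35.4757 degrees


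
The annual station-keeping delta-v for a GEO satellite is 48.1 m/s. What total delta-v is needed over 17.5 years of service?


dV = rate * years = 48.1 * 17.5
dV = 841.7500 m/s

841.7500 m/s


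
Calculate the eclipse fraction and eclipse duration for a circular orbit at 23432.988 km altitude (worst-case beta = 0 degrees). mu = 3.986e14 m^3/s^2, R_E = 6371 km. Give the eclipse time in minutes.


r = 29803.9880 km
T = 853.4371 min
Eclipse fraction = arcsin(R_E/r)/pi = arcsin(6371.0000/29803.9880)/pi
= arcsin(0.2137633)/pi = 0.06857214
Eclipse duration = 0.06857214 * 853.4371 = 58.5220 min

58.5220 minutes


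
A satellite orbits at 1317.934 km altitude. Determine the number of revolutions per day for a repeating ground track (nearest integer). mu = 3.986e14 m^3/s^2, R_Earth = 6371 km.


r = 7.688934e+06 m
T = 2*pi*sqrt(r^3/mu) = 6709.8131 s = 111.8302 min
revs/day = 1440 / 111.8302 = 12.8767
Rounded: 13 revolutions per day

13 revolutions per day


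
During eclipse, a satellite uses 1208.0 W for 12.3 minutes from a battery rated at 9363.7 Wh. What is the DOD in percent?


E_used = P * t / 60 = 1208.0 * 12.3 / 60 = 247.6400 Wh
DOD = E_used / E_total * 100 = 247.6400 / 9363.7 * 100
DOD = 2.6447 %

2.6447 %


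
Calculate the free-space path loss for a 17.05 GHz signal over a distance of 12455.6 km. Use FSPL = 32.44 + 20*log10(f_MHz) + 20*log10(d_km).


f = 17.05 GHz = 17050.0000 MHz
d = 12455.6 km
FSPL = 32.44 + 20*log10(17050.0000) + 20*log10(12455.6)
FSPL = 32.44 + 84.6345 + 81.9073
FSPL = 198.9818 dB

198.9818 dB


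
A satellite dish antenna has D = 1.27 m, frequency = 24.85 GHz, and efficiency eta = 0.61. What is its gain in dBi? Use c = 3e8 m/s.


lambda = c/f = 3e8 / 2.485e+10 = 0.01207243 m
G = eta*(pi*D/lambda)^2 = 0.61*(pi*1.27/0.01207243)^2
G = 66626.5459 (linear)
G = 10*log10(66626.5459) = 48.2365 dBi

48.2365 dBi


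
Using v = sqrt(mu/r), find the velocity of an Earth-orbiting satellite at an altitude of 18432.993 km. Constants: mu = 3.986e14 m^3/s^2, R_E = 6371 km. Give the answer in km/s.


r = R_E + alt = 6371.0 + 18432.993 = 24803.9930 km = 2.4803993e+07 m
v = sqrt(mu/r) = sqrt(3.986e14 / 2.4803993e+07) = 4008.7396 m/s = 4.0087 km/s

4.0087 km/s


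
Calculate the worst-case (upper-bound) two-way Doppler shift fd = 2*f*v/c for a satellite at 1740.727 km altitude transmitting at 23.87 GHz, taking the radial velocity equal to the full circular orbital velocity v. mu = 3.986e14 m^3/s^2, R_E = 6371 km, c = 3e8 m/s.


r = 8.111727e+06 m
v = sqrt(mu/r) = 7009.9026 m/s (worst-case radial velocity)
f = 23.87 GHz = 2.387e+10 Hz
fd = 2*f*v/c = 2*2.387e+10*7009.9026/3.0e+08
fd = 1.1155092e+06 Hz

1.1155e+06 Hz


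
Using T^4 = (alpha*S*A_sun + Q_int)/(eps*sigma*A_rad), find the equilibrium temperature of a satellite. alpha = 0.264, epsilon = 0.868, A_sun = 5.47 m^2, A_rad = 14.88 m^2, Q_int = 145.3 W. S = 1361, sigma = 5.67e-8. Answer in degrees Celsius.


Numerator = alpha*S*A_sun + Q_int = 0.264*1361*5.47 + 145.3 = 2110.6929 W
Denominator = eps*sigma*A_rad = 0.868*5.67e-8*14.88 = 7.3232813e-07 W/K^4
T^4 = 2.8821683e+09 K^4
T = 231.7020 K = -41.4480 C

-41.4480 degrees Celsius


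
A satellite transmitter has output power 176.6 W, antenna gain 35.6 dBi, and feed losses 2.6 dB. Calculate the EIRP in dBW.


Pt = 176.6 W = 22.4699 dBW
EIRP = Pt_dBW + Gt - losses = 22.4699 + 35.6 - 2.6 = 55.4699 dBW

55.4699 dBW


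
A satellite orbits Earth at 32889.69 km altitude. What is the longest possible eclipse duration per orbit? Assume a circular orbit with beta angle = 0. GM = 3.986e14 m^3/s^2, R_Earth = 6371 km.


r = 39260.6900 km
T = 1290.3183 min
Eclipse fraction = arcsin(R_E/r)/pi = arcsin(6371.0000/39260.6900)/pi
= arcsin(0.1622743)/pi = 0.05188293
Eclipse duration = 0.05188293 * 1290.3183 = 66.9455 min

66.9455 minutes


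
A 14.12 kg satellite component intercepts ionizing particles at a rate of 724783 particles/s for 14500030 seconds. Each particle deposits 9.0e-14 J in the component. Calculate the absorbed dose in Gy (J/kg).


Total energy deposited = rate * time * E_per
  = 724783 * 14500030 * 9.0e-14 = 0.9458438 J
Dose = E_total / mass = 0.9458438 / 14.12
Dose = 0.0669861 Gy

0.0670 Gy


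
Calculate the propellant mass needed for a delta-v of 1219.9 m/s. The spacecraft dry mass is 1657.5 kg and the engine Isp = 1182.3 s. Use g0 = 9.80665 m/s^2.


ve = Isp * g0 = 1182.3 * 9.80665 = 11594.402295 m/s
mass ratio = exp(dv/ve) = exp(1219.9/11594.402295) = 1.11094896
m_prop = m_dry * (mr - 1) = 1657.5 * (1.11094896 - 1)
m_prop = 183.8979 kg

183.8979 kg


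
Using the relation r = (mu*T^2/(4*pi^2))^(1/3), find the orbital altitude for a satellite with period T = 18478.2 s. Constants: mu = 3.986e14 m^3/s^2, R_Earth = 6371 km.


T = 18478.2 s
r = (mu*T^2/(4*pi^2))^(1/3) = (3.986e14 * 18478.2^2 / (4*pi^2))^(1/3)
r = 1.5106562e+07 m = 15106.5617 km
alt = r - R_E = 15106.5617 - 6371 = 8735.5617 km

8735.5617 km


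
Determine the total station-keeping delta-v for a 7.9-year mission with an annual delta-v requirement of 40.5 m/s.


dV = rate * years = 40.5 * 7.9
dV = 319.9500 m/s

319.9500 m/s


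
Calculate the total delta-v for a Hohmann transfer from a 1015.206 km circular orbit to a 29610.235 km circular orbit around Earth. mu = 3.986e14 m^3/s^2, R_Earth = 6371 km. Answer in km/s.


r1 = 7386.2060 km = 7.386206e+06 m
r2 = 35981.2350 km = 3.5981235e+07 m
dv1 = sqrt(mu/r1)*(sqrt(2*r2/(r1+r2)) - 1) = 2116.8864 m/s
dv2 = sqrt(mu/r2)*(1 - sqrt(2*r1/(r1+r2))) = 1385.8025 m/s
total dv = |dv1| + |dv2| = 2116.8864 + 1385.8025 = 3502.6889 m/s = 3.5027 km/s

3.5027 km/s


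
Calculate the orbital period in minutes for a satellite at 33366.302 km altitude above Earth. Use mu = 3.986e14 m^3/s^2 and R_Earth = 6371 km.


r = 39737.3020 km = 3.9737302e+07 m
T = 2*pi*sqrt(r^3/mu) = 2*pi*sqrt(6.2747313e+22 / 3.986e14)
T = 78833.1330 s = 1313.8855 min

1313.8855 minutes


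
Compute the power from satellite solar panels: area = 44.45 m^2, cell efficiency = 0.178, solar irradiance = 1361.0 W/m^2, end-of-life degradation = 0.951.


P = area * eta * S * degradation
P = 44.45 * 0.178 * 1361.0 * 0.951
P = 10240.7181 W

10240.7181 W


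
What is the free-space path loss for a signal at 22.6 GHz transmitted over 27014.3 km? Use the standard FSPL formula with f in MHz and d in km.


f = 22.6 GHz = 22600.0000 MHz
d = 27014.3 km
FSPL = 32.44 + 20*log10(22600.0000) + 20*log10(27014.3)
FSPL = 32.44 + 87.0822 + 88.6319
FSPL = 208.1540 dB

208.1540 dB


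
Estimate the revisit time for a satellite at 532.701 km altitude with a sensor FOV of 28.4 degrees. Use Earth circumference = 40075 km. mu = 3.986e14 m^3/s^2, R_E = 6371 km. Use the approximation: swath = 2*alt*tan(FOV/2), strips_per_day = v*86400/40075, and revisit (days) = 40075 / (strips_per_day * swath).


swath = 2*532.701*tan(0.2478368) = 269.5882 km
v = sqrt(mu/r) = 7598.4964 m/s = 7.5985 km/s
strips/day = v*86400/40075 = 7.5985*86400/40075 = 16.3820
coverage/day = strips * swath = 16.3820 * 269.5882 = 4416.4028 km
revisit = 40075 / 4416.4028 = 9.0741 days

9.0741 days


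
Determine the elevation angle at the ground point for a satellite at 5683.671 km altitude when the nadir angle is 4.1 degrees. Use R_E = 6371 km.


r = R_E + alt = 12054.6710 km
Law of sines in the satellite / Earth-center / ground-point triangle:
  sin(nadir)/R_E = sin(90 + el)/r  =>  cos(el) = (r/R_E)*sin(nadir)
cos(el) = (12054.6710 / 6371.0000) * sin(4.1 deg) = 0.1352815
el = arccos(0.1352815) = 82.2251 deg
(Earth-central angle = 90 - nadir - el = 3.6749 deg)

82.2251 degrees


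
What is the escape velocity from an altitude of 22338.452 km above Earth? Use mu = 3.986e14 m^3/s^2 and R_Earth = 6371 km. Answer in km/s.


r = 6371.0 + 22338.452 = 28709.4520 km = 2.8709452e+07 m
v_esc = sqrt(2*mu/r) = sqrt(2*3.986e14 / 2.8709452e+07)
v_esc = 5269.5217 m/s = 5.2695 km/s

5.2695 km/s


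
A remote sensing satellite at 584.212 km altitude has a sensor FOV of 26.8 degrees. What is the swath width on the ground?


FOV = 26.8 deg = 0.4677482 rad
swath = 2 * alt * tan(FOV/2) = 2 * 584.212 * tan(0.2338741)
swath = 2 * 584.212 * 0.2382336
swath = 278.3579 km

278.3579 km


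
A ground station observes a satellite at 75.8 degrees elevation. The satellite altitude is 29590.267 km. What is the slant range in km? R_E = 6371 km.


h = 29590.267 km, el = 75.8 deg
d = -R_E*sin(el) + sqrt((R_E*sin(el))^2 + 2*R_E*h + h^2)
d = -6371.0000*sin(1.3230) + sqrt((6371.0000*0.9694453)^2 + 2*6371.0000*29590.267 + 29590.267^2)
d = 29750.9543 km

29750.9543 km


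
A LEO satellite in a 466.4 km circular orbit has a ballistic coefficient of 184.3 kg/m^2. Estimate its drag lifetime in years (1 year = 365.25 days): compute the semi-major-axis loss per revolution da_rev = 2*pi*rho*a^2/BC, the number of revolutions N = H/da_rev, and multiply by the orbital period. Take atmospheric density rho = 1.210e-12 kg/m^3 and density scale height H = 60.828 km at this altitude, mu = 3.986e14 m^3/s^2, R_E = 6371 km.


a = R_E + alt = 6837.4000 km = 6.8374e+06 m
da_rev = 2*pi*rho*a^2/BC = 2*pi*1.210e-12*(6.8374e+06)^2/184.3 = 1.928510 m per revolution
N = H/da_rev = 60828.0000 m / 1.928510 m = 31541.4503 revolutions
P = 2*pi*sqrt(a^3/mu) = 5626.6215 s
lifetime = N*P = 31541.4503 * 5626.6215 = 1.774718e+08 s = 2054.0718 days
years = 2054.0718 / 365.25 = 5.6237 years

5.6237 years


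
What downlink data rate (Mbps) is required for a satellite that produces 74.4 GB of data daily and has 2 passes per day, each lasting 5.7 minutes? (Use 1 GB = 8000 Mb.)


total contact time = 2 * 5.7 * 60 = 684.0000 s
data = 74.4 GB = 595200.0000 Mb
rate = 595200.0000 / 684.0000 = 870.1754 Mbps

870.1754 Mbps


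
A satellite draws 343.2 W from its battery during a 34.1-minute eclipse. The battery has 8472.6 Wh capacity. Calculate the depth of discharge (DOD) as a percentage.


E_used = P * t / 60 = 343.2 * 34.1 / 60 = 195.0520 Wh
DOD = E_used / E_total * 100 = 195.0520 / 8472.6 * 100
DOD = 2.3022 %

2.3022 %


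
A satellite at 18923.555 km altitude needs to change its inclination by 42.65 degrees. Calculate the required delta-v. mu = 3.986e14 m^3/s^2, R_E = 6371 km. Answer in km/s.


r = 25294.5550 km = 2.5294555e+07 m
V = sqrt(mu/r) = 3969.6766 m/s
di = 42.65 deg = 0.7443829 rad
dV = 2*V*sin(di/2) = 2*3969.6766*sin(0.3721915)
dV = 2887.2071 m/s = 2.8872 km/s

2.8872 km/s


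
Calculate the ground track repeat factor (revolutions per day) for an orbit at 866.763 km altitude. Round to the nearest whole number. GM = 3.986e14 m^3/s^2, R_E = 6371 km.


r = 7.237763e+06 m
T = 2*pi*sqrt(r^3/mu) = 6127.9859 s = 102.1331 min
revs/day = 1440 / 102.1331 = 14.0992
Rounded: 14 revolutions per day

14 revolutions per day


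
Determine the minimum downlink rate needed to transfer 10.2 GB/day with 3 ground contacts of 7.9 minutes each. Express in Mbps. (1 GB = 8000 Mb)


total contact time = 3 * 7.9 * 60 = 1422.0000 s
data = 10.2 GB = 81600.0000 Mb
rate = 81600.0000 / 1422.0000 = 57.3840 Mbps

57.3840 Mbps


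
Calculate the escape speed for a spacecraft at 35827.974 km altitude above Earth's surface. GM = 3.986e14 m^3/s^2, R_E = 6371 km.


r = 6371.0 + 35827.974 = 42198.9740 km = 4.2198974e+07 m
v_esc = sqrt(2*mu/r) = sqrt(2*3.986e14 / 4.2198974e+07)
v_esc = 4346.4301 m/s = 4.3464 km/s

4.3464 km/s


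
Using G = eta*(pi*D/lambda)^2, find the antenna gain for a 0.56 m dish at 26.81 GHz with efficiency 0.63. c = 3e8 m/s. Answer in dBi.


lambda = c/f = 3e8 / 2.681e+10 = 0.01118985 m
G = eta*(pi*D/lambda)^2 = 0.63*(pi*0.56/0.01118985)^2
G = 15572.8273 (linear)
G = 10*log10(15572.8273) = 41.9237 dBi

41.9237 dBi


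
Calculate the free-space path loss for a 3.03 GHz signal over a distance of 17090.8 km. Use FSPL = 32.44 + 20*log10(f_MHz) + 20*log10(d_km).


f = 3.03 GHz = 3030.0000 MHz
d = 17090.8 km
FSPL = 32.44 + 20*log10(3030.0000) + 20*log10(17090.8)
FSPL = 32.44 + 69.6289 + 84.6552
FSPL = 186.7241 dB

186.7241 dB


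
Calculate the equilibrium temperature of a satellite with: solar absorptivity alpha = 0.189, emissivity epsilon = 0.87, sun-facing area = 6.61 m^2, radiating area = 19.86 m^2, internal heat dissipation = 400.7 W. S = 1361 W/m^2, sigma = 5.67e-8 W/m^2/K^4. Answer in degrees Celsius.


Numerator = alpha*S*A_sun + Q_int = 0.189*1361*6.61 + 400.7 = 2100.9837 W
Denominator = eps*sigma*A_rad = 0.87*5.67e-8*19.86 = 9.7967394e-07 W/K^4
T^4 = 2.1445744e+09 K^4
T = 215.1965 K = -57.9535 C

-57.9535 degrees Celsius


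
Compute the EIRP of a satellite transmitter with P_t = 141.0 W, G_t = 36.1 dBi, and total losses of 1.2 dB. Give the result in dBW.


Pt = 141.0 W = 21.4922 dBW
EIRP = Pt_dBW + Gt - losses = 21.4922 + 36.1 - 1.2 = 56.3922 dBW

56.3922 dBW


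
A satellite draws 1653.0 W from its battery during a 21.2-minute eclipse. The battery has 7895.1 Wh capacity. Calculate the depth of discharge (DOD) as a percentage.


E_used = P * t / 60 = 1653.0 * 21.2 / 60 = 584.0600 Wh
DOD = E_used / E_total * 100 = 584.0600 / 7895.1 * 100
DOD = 7.3978 %

7.3978 %


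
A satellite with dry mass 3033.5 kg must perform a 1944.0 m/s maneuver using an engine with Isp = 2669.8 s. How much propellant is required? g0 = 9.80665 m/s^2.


ve = Isp * g0 = 2669.8 * 9.80665 = 26181.794170 m/s
mass ratio = exp(dv/ve) = exp(1944.0/26181.794170) = 1.07707611
m_prop = m_dry * (mr - 1) = 3033.5 * (1.07707611 - 1)
m_prop = 233.8104 kg

233.8104 kg


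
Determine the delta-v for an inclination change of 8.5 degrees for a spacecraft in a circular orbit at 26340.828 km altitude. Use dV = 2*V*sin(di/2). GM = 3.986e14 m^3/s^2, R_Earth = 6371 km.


r = 32711.8280 km = 3.2711828e+07 m
V = sqrt(mu/r) = 3490.7299 m/s
di = 8.5 deg = 0.148353 rad
dV = 2*V*sin(di/2) = 2*3490.7299*sin(0.07417649)
dV = 517.3854 m/s = 0.5173854 km/s

0.5174 km/s


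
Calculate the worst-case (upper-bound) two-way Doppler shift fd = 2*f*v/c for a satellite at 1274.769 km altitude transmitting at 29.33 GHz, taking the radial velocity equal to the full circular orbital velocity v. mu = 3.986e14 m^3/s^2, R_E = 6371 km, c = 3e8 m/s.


r = 7.645769e+06 m
v = sqrt(mu/r) = 7220.3469 m/s (worst-case radial velocity)
f = 29.33 GHz = 2.933e+10 Hz
fd = 2*f*v/c = 2*2.933e+10*7220.3469/3.0e+08
fd = 1.4118185e+06 Hz

1.4118e+06 Hz


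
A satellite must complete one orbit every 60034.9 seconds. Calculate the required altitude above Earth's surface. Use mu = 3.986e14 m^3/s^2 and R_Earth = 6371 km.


T = 60034.9 s
r = (mu*T^2/(4*pi^2))^(1/3) = (3.986e14 * 60034.9^2 / (4*pi^2))^(1/3)
r = 3.3138159e+07 m = 33138.1592 km
alt = r - R_E = 33138.1592 - 6371 = 26767.1592 km

26767.1592 km


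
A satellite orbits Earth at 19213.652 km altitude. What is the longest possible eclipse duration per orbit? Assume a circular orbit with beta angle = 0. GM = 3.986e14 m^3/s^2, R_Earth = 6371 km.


r = 25584.6520 km
T = 678.7803 min
Eclipse fraction = arcsin(R_E/r)/pi = arcsin(6371.0000/25584.6520)/pi
= arcsin(0.2490165)/pi = 0.08010733
Eclipse duration = 0.08010733 * 678.7803 = 54.3753 min

54.3753 minutes


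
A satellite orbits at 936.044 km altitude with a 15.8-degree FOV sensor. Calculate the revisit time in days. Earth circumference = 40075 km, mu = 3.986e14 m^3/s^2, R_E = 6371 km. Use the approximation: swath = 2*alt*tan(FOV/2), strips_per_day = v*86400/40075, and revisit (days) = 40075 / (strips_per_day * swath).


swath = 2*936.044*tan(0.137881) = 259.7737 km
v = sqrt(mu/r) = 7385.8041 m/s = 7.3858 km/s
strips/day = v*86400/40075 = 7.3858*86400/40075 = 15.9235
coverage/day = strips * swath = 15.9235 * 259.7737 = 4136.5011 km
revisit = 40075 / 4136.5011 = 9.6881 days

9.6881 days


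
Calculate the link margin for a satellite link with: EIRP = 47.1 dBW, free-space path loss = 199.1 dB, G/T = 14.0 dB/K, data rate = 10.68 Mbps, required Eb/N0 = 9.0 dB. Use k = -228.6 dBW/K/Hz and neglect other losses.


C/N0 = EIRP - FSPL + G/T - k = 47.1 - 199.1 + 14.0 - (-228.6)
C/N0 = 90.6000 dB-Hz
R_b = 10.68 Mbps = 1.068e+07 bps -> 10*log10(R_b) = 70.2857 dB-Hz
Eb/N0 = C/N0 - 10*log10(R_b) = 90.6000 - 70.2857 = 20.3143 dB
Margin = Eb/N0 - Eb/N0_req = 20.3143 - 9.0 = 11.3143 dB (link closes)

11.3143 dB


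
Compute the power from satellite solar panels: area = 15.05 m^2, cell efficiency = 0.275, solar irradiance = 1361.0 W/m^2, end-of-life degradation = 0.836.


P = area * eta * S * degradation
P = 15.05 * 0.275 * 1361.0 * 0.836
P = 4709.0532 W

4709.0532 W


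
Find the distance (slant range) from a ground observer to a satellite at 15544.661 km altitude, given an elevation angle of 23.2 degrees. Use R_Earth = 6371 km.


h = 15544.661 km, el = 23.2 deg
d = -R_E*sin(el) + sqrt((R_E*sin(el))^2 + 2*R_E*h + h^2)
d = -6371.0000*sin(0.4049164) + sqrt((6371.0000*0.3939419)^2 + 2*6371.0000*15544.661 + 15544.661^2)
d = 18609.0425 km

18609.0425 km


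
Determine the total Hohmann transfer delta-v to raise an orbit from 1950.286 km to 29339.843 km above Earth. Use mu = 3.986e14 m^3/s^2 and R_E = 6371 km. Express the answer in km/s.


r1 = 8321.2860 km = 8.321286e+06 m
r2 = 35710.8430 km = 3.5710843e+07 m
dv1 = sqrt(mu/r1)*(sqrt(2*r2/(r1+r2)) - 1) = 1893.5478 m/s
dv2 = sqrt(mu/r2)*(1 - sqrt(2*r1/(r1+r2))) = 1286.9700 m/s
total dv = |dv1| + |dv2| = 1893.5478 + 1286.9700 = 3180.5178 m/s = 3.1805 km/s

3.1805 km/s


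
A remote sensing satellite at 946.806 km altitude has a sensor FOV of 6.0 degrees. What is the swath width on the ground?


FOV = 6.0 deg = 0.1047198 rad
swath = 2 * alt * tan(FOV/2) = 2 * 946.806 * tan(0.05235988)
swath = 2 * 946.806 * 0.05240778
swath = 99.2400 km

99.2400 km


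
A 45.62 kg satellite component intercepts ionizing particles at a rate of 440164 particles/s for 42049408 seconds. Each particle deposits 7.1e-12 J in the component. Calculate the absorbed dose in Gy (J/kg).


Total energy deposited = rate * time * E_per
  = 440164 * 42049408 * 7.1e-12 = 131.4113 J
Dose = E_total / mass = 131.4113 / 45.62
Dose = 2.8806 Gy

2.8806 Gy


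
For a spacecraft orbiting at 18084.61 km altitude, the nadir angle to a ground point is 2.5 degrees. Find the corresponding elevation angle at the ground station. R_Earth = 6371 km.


r = R_E + alt = 24455.6100 km
Law of sines in the satellite / Earth-center / ground-point triangle:
  sin(nadir)/R_E = sin(90 + el)/r  =>  cos(el) = (r/R_E)*sin(nadir)
cos(el) = (24455.6100 / 6371.0000) * sin(2.5 deg) = 0.1674366
el = arccos(0.1674366) = 80.3612 deg
(Earth-central angle = 90 - nadir - el = 7.1388 deg)

80.3612 degrees


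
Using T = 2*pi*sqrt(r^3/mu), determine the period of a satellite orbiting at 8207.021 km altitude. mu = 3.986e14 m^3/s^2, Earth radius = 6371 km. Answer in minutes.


r = 14578.0210 km = 1.4578021e+07 m
T = 2*pi*sqrt(r^3/mu) = 2*pi*sqrt(3.098102e+21 / 3.986e14)
T = 17516.9737 s = 291.9496 min

291.9496 minutes


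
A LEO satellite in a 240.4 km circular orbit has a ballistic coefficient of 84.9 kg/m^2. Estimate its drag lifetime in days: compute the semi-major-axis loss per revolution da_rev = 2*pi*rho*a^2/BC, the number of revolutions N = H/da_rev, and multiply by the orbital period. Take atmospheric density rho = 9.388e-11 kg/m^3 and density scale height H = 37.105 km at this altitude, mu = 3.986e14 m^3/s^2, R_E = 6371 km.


a = R_E + alt = 6611.4000 km = 6.6114e+06 m
da_rev = 2*pi*rho*a^2/BC = 2*pi*9.388e-11*(6.6114e+06)^2/84.9 = 303.691143 m per revolution
N = H/da_rev = 37105.0000 m / 303.691143 m = 122.1801 revolutions
P = 2*pi*sqrt(a^3/mu) = 5349.9703 s
lifetime = N*P = 122.1801 * 5349.9703 = 653659.6564 s = 7.5655 days

7.5655 days


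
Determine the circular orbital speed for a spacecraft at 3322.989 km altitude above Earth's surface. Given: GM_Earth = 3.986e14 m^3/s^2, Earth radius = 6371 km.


r = R_E + alt = 6371.0 + 3322.989 = 9693.9890 km = 9.693989e+06 m
v = sqrt(mu/r) = sqrt(3.986e14 / 9.693989e+06) = 6412.3525 m/s = 6.4124 km/s

6.4124 km/s


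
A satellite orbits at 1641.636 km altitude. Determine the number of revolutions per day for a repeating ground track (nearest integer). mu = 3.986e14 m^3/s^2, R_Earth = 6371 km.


r = 8.012636e+06 m
T = 2*pi*sqrt(r^3/mu) = 7137.9638 s = 118.9661 min
revs/day = 1440 / 118.9661 = 12.1043
Rounded: 12 revolutions per day

12 revolutions per day


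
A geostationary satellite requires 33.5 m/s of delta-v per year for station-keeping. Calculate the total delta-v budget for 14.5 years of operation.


dV = rate * years = 33.5 * 14.5
dV = 485.7500 m/s

485.7500 m/s


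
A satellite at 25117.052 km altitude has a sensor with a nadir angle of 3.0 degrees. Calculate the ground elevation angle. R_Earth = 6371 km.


r = R_E + alt = 31488.0520 km
Law of sines in the satellite / Earth-center / ground-point triangle:
  sin(nadir)/R_E = sin(90 + el)/r  =>  cos(el) = (r/R_E)*sin(nadir)
cos(el) = (31488.0520 / 6371.0000) * sin(3.0 deg) = 0.2586654
el = arccos(0.2586654) = 75.0091 deg
(Earth-central angle = 90 - nadir - el = 11.9909 deg)

75.0091 degrees


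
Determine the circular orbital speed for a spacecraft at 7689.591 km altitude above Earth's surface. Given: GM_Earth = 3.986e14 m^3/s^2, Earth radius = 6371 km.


r = R_E + alt = 6371.0 + 7689.591 = 14060.5910 km = 1.4060591e+07 m
v = sqrt(mu/r) = sqrt(3.986e14 / 1.4060591e+07) = 5324.3532 m/s = 5.3244 km/s

5.3244 km/s


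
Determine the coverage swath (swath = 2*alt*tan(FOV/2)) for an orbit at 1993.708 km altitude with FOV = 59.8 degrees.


FOV = 59.8 deg = 1.0437 rad
swath = 2 * alt * tan(FOV/2) = 2 * 1993.708 * tan(0.5218534)
swath = 2 * 1993.708 * 0.5750255
swath = 2292.8659 km

2292.8659 km


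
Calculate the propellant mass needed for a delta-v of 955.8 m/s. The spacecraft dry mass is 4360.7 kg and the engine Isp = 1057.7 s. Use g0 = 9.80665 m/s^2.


ve = Isp * g0 = 1057.7 * 9.80665 = 10372.493705 m/s
mass ratio = exp(dv/ve) = exp(955.8/10372.493705) = 1.09652662
m_prop = m_dry * (mr - 1) = 4360.7 * (1.09652662 - 1)
m_prop = 420.9236 kg

420.9236 kg


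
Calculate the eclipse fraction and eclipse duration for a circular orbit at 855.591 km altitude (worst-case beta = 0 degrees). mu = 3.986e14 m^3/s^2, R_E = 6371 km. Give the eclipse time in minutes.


r = 7226.5910 km
T = 101.8967 min
Eclipse fraction = arcsin(R_E/r)/pi = arcsin(6371.0000/7226.5910)/pi
= arcsin(0.8816052)/pi = 0.3435367
Eclipse duration = 0.3435367 * 101.8967 = 35.0053 min

35.0053 minutes


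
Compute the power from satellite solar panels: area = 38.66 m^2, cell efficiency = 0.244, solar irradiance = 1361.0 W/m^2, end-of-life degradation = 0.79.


P = area * eta * S * degradation
P = 38.66 * 0.244 * 1361.0 * 0.79
P = 10142.3103 W

10142.3103 W


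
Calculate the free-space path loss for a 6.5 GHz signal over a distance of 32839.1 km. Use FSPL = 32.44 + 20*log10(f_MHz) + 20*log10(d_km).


f = 6.5 GHz = 6500.0000 MHz
d = 32839.1 km
FSPL = 32.44 + 20*log10(6500.0000) + 20*log10(32839.1)
FSPL = 32.44 + 76.2583 + 90.3278
FSPL = 199.0261 dB

199.0261 dB


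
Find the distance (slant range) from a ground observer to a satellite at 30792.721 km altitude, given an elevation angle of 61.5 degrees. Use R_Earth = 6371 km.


h = 30792.721 km, el = 61.5 deg
d = -R_E*sin(el) + sqrt((R_E*sin(el))^2 + 2*R_E*h + h^2)
d = -6371.0000*sin(1.0734) + sqrt((6371.0000*0.8788171)^2 + 2*6371.0000*30792.721 + 30792.721^2)
d = 31440.2339 km

31440.2339 km


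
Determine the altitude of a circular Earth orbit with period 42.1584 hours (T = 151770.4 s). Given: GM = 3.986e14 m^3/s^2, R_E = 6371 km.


T = 151770.4 s
r = (mu*T^2/(4*pi^2))^(1/3) = (3.986e14 * 151770.4^2 / (4*pi^2))^(1/3)
r = 6.1496524e+07 m = 61496.5244 km
alt = r - R_E = 61496.5244 - 6371 = 55125.5244 km

55125.5244 km


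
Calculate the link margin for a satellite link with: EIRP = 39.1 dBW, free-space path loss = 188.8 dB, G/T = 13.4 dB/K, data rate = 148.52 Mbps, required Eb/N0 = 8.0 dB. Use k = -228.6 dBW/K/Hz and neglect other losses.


C/N0 = EIRP - FSPL + G/T - k = 39.1 - 188.8 + 13.4 - (-228.6)
C/N0 = 92.3000 dB-Hz
R_b = 148.52 Mbps = 1.4852e+08 bps -> 10*log10(R_b) = 81.7178 dB-Hz
Eb/N0 = C/N0 - 10*log10(R_b) = 92.3000 - 81.7178 = 10.5822 dB
Margin = Eb/N0 - Eb/N0_req = 10.5822 - 8.0 = 2.5822 dB (link closes)

2.5822 dB


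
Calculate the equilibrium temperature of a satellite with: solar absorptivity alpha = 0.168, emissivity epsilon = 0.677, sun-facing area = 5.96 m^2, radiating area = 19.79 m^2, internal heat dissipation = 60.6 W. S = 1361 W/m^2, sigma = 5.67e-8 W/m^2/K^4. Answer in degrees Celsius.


Numerator = alpha*S*A_sun + Q_int = 0.168*1361*5.96 + 60.6 = 1423.3421 W
Denominator = eps*sigma*A_rad = 0.677*5.67e-8*19.79 = 7.5965696e-07 W/K^4
T^4 = 1.8736642e+09 K^4
T = 208.0525 K = -65.0975 C

-65.0975 degrees Celsius


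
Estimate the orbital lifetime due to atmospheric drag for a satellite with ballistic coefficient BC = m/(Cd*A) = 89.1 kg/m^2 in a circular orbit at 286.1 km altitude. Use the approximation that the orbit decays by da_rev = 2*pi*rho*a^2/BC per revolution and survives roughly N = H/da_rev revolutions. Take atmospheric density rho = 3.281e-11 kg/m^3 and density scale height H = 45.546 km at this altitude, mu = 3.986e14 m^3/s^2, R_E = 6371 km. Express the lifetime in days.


a = R_E + alt = 6657.1000 km = 6.6571e+06 m
da_rev = 2*pi*rho*a^2/BC = 2*pi*3.281e-11*(6.6571e+06)^2/89.1 = 102.536516 m per revolution
N = H/da_rev = 45546.0000 m / 102.536516 m = 444.1930 revolutions
P = 2*pi*sqrt(a^3/mu) = 5405.5370 s
lifetime = N*P = 444.1930 * 5405.5370 = 2.4011015e+06 s = 27.7905 days

27.7905 days


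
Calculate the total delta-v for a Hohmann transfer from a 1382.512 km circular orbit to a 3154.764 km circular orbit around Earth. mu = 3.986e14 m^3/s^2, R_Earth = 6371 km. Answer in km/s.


r1 = 7753.5120 km = 7.753512e+06 m
r2 = 9525.7640 km = 9.525764e+06 m
dv1 = sqrt(mu/r1)*(sqrt(2*r2/(r1+r2)) - 1) = 358.7227 m/s
dv2 = sqrt(mu/r2)*(1 - sqrt(2*r1/(r1+r2))) = 340.7054 m/s
total dv = |dv1| + |dv2| = 358.7227 + 340.7054 = 699.4282 m/s = 0.6994282 km/s

0.6994 km/s


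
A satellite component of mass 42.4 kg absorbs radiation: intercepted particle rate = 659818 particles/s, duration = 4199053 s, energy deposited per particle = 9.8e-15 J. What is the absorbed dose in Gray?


Total energy deposited = rate * time * E_per
  = 659818 * 4199053 * 9.8e-15 = 0.02715199 J
Dose = E_total / mass = 0.02715199 / 42.4
Dose = 6.4037701e-04 Gy

6.4038e-04 Gy


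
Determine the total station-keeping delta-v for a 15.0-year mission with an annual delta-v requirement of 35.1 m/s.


dV = rate * years = 35.1 * 15.0
dV = 526.5000 m/s

526.5000 m/s


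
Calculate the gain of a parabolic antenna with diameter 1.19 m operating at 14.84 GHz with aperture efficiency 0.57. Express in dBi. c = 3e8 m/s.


lambda = c/f = 3e8 / 1.484e+10 = 0.02021563 m
G = eta*(pi*D/lambda)^2 = 0.57*(pi*1.19/0.02021563)^2
G = 19493.6793 (linear)
G = 10*log10(19493.6793) = 42.8989 dBi

42.8989 dBi


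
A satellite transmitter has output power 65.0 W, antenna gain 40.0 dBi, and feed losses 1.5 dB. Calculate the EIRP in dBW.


Pt = 65.0 W = 18.1291 dBW
EIRP = Pt_dBW + Gt - losses = 18.1291 + 40.0 - 1.5 = 56.6291 dBW

56.6291 dBW


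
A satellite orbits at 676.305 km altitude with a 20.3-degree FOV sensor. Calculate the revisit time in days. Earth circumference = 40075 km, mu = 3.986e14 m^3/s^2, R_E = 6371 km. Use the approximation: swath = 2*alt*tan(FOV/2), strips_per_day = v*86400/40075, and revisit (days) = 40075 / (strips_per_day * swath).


swath = 2*676.305*tan(0.1771509) = 242.1546 km
v = sqrt(mu/r) = 7520.6801 m/s = 7.5207 km/s
strips/day = v*86400/40075 = 7.5207*86400/40075 = 16.2143
coverage/day = strips * swath = 16.2143 * 242.1546 = 3926.3586 km
revisit = 40075 / 3926.3586 = 10.2067 days

10.2067 days


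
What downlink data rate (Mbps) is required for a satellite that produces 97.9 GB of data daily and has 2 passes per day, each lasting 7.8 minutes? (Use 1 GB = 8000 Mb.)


total contact time = 2 * 7.8 * 60 = 936.0000 s
data = 97.9 GB = 783200.0000 Mb
rate = 783200.0000 / 936.0000 = 836.7521 Mbps

836.7521 Mbps


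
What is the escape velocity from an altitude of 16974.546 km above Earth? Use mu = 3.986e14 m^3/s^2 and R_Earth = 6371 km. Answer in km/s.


r = 6371.0 + 16974.546 = 23345.5460 km = 2.3345546e+07 m
v_esc = sqrt(2*mu/r) = sqrt(2*3.986e14 / 2.3345546e+07)
v_esc = 5843.6154 m/s = 5.8436 km/s

5.8436 km/s


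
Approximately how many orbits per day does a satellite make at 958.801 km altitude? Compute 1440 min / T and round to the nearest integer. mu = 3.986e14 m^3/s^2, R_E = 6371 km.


r = 7.329801e+06 m
T = 2*pi*sqrt(r^3/mu) = 6245.2452 s = 104.0874 min
revs/day = 1440 / 104.0874 = 13.8345
Rounded: 14 revolutions per day

14 revolutions per day


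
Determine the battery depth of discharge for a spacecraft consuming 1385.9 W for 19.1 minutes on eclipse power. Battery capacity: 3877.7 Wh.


E_used = P * t / 60 = 1385.9 * 19.1 / 60 = 441.1782 Wh
DOD = E_used / E_total * 100 = 441.1782 / 3877.7 * 100
DOD = 11.3773 %

11.3773 %


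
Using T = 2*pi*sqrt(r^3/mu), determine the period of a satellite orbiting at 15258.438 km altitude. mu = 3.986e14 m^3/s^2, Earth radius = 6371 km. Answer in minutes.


r = 21629.4380 km = 2.1629438e+07 m
T = 2*pi*sqrt(r^3/mu) = 2*pi*sqrt(1.0118956e+22 / 3.986e14)
T = 31657.6792 s = 527.6280 min

527.6280 minutes


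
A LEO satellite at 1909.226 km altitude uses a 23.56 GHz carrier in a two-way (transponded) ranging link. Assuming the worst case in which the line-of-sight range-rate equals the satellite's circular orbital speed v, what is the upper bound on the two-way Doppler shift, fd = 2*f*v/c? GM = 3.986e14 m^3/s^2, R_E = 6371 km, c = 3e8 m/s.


r = 8.280226e+06 m
v = sqrt(mu/r) = 6938.2118 m/s (worst-case radial velocity)
f = 23.56 GHz = 2.356e+10 Hz
fd = 2*f*v/c = 2*2.356e+10*6938.2118/3.0e+08
fd = 1.0897618e+06 Hz

1.0898e+06 Hz


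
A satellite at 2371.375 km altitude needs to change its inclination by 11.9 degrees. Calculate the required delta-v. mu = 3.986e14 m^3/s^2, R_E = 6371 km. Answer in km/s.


r = 8742.3750 km = 8.742375e+06 m
V = sqrt(mu/r) = 6752.3342 m/s
di = 11.9 deg = 0.2076942 rad
dV = 2*V*sin(di/2) = 2*6752.3342*sin(0.1038471)
dV = 1399.9012 m/s = 1.3999 km/s

1.3999 km/s


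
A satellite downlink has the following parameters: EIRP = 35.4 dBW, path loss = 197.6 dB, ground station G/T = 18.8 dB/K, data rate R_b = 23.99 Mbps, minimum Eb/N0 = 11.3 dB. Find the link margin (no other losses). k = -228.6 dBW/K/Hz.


C/N0 = EIRP - FSPL + G/T - k = 35.4 - 197.6 + 18.8 - (-228.6)
C/N0 = 85.2000 dB-Hz
R_b = 23.99 Mbps = 2.399e+07 bps -> 10*log10(R_b) = 73.8003 dB-Hz
Eb/N0 = C/N0 - 10*log10(R_b) = 85.2000 - 73.8003 = 11.3997 dB
Margin = Eb/N0 - Eb/N0_req = 11.3997 - 11.3 = 0.09969752 dB (link closes)

0.0997 dB


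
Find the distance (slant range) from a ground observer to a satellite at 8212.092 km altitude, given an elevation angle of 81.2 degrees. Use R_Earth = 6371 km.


h = 8212.092 km, el = 81.2 deg
d = -R_E*sin(el) + sqrt((R_E*sin(el))^2 + 2*R_E*h + h^2)
d = -6371.0000*sin(1.4172) + sqrt((6371.0000*0.9882284)^2 + 2*6371.0000*8212.092 + 8212.092^2)
d = 8254.4810 km

8254.4810 km


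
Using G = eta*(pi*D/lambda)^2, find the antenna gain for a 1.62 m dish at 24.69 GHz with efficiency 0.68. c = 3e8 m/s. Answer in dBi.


lambda = c/f = 3e8 / 2.469e+10 = 0.01215067 m
G = eta*(pi*D/lambda)^2 = 0.68*(pi*1.62/0.01215067)^2
G = 119299.4270 (linear)
G = 10*log10(119299.4270) = 50.7664 dBi

50.7664 dBi


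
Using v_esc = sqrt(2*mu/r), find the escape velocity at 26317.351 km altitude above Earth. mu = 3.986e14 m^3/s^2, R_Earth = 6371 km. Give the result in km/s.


r = 6371.0 + 26317.351 = 32688.3510 km = 3.2688351e+07 m
v_esc = sqrt(2*mu/r) = sqrt(2*3.986e14 / 3.2688351e+07)
v_esc = 4938.4099 m/s = 4.9384 km/s

4.9384 km/s


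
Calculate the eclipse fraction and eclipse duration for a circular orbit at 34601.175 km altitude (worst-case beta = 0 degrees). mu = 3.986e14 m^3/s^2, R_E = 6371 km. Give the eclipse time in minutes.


r = 40972.1750 km
T = 1375.6042 min
Eclipse fraction = arcsin(R_E/r)/pi = arcsin(6371.0000/40972.1750)/pi
= arcsin(0.1554958)/pi = 0.0496975
Eclipse duration = 0.0496975 * 1375.6042 = 68.3641 min

68.3641 minutes
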